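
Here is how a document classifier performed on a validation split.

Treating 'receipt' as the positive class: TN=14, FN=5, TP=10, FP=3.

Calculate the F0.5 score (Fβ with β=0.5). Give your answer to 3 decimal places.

Fβ = (1+β²)·TP / ((1+β²)·TP + β²·FN + FP), with β²=1/4
= 1.25·10 / (1.25·10 + 0.25·5 + 3) = 0.746

0.746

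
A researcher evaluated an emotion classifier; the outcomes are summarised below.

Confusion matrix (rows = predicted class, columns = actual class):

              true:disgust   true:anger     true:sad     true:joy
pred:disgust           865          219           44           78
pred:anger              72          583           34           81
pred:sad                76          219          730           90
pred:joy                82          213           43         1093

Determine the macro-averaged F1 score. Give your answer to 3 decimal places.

Per-class F1 score (2·TP/(2·TP+FP+FN)):
  disgust: TP=865, FP=219+44+78=341, FN=72+76+82=230 → 1730/2301 = 0.7518
  anger: TP=583, FP=72+34+81=187, FN=219+219+213=651 → 1166/2004 = 0.5818
  sad: TP=730, FP=76+219+90=385, FN=44+34+43=121 → 1460/1966 = 0.7426
  joy: TP=1093, FP=82+213+43=338, FN=78+81+90=249 → 2186/2773 = 0.7883
Macro-F1 score = mean = (0.7518 + 0.5818 + 0.7426 + 0.7883) / 4 = 0.716

0.716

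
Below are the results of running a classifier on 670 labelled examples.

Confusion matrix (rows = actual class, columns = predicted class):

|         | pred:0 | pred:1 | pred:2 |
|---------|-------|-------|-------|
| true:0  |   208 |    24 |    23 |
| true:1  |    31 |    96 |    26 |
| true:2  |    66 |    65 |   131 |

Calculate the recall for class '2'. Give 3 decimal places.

0.500

Take TP from the diagonal, FP from the rest of the '2' prediction marginal, FN from the rest of the '2' actual marginal.
recall = TP/(TP+FN).
2: TP=131, FN=66+65=131 → 131/262 = 0.5000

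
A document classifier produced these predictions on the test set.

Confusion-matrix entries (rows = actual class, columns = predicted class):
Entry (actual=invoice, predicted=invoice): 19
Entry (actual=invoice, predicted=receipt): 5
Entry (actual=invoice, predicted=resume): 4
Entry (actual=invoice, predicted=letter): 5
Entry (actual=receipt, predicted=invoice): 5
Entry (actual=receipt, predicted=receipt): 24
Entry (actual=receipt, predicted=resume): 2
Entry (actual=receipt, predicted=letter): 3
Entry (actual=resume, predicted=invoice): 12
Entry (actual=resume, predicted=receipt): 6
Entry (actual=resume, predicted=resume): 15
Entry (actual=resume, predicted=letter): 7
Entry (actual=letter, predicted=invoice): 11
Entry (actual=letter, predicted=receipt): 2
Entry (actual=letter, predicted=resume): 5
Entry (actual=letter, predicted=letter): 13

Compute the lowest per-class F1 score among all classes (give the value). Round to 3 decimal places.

Per-class F1 score (2·TP/(2·TP+FP+FN)):
  invoice: TP=19, FP=5+12+11=28, FN=5+4+5=14 → 38/80 = 0.4750
  receipt: TP=24, FP=5+6+2=13, FN=5+2+3=10 → 48/71 = 0.6761
  resume: TP=15, FP=4+2+5=11, FN=12+6+7=25 → 30/66 = 0.4545
  letter: TP=13, FP=5+3+7=15, FN=11+2+5=18 → 26/59 = 0.4407
Lowest is class 'letter' with F1 score = 0.441.

0.441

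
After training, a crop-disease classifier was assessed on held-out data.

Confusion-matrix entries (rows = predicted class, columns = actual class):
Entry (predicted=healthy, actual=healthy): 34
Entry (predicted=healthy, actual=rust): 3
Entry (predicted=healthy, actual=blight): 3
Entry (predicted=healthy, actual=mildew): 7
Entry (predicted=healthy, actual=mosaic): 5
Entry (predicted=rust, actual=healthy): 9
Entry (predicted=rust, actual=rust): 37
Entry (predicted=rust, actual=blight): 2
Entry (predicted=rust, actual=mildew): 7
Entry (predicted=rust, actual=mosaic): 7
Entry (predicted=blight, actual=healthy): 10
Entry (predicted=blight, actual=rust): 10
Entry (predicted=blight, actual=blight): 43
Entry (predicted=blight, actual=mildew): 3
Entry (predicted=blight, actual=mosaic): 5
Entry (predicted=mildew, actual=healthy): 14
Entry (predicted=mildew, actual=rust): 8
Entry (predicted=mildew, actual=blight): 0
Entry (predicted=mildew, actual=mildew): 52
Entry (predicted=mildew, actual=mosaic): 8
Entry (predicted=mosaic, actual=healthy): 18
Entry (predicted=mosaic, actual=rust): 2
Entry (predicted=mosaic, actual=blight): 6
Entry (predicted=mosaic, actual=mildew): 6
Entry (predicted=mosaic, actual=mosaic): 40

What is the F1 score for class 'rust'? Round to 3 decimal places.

0.607

Take TP from the diagonal, FP from the rest of the 'rust' prediction marginal, FN from the rest of the 'rust' actual marginal.
F1 score = 2·TP/(2·TP+FP+FN).
rust: TP=37, FP=9+2+7+7=25, FN=3+10+8+2=23 → 74/122 = 0.6066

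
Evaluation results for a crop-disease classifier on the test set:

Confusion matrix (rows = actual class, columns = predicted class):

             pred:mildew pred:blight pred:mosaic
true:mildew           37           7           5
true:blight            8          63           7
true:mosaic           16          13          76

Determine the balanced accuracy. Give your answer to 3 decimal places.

Balanced accuracy = mean of per-class recall.
  mildew: recall = 37/49 = 0.7551
  blight: recall = 63/78 = 0.8077
  mosaic: recall = 76/105 = 0.7238
Mean = (0.7551 + 0.8077 + 0.7238) / 3 = 0.762

0.762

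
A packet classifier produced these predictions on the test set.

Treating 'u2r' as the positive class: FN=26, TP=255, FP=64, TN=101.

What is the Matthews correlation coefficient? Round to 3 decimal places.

MCC = (TP·TN − FP·FN) / √((TP+FP)(TP+FN)(TN+FP)(TN+FN))
Numerator = 255·101 − 64·26 = 24091
Denominator = √(319·281·165·127) = √1878385245 = 43340.3420
MCC = 24091 / 43340.3420 = 0.556

0.556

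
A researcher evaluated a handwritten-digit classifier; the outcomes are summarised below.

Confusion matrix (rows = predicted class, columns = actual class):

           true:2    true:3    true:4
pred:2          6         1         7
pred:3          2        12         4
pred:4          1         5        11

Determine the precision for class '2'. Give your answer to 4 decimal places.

precision = TP/(TP+FP).
2: TP=6, FP=1+7=8 → 6/14 = 0.42857

0.4286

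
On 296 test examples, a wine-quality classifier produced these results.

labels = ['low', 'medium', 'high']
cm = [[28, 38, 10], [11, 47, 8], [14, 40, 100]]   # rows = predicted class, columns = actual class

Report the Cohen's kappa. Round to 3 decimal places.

0.373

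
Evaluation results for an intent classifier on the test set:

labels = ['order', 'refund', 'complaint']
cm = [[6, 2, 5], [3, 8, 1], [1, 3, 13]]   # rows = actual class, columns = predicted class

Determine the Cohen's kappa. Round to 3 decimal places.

Observed agreement pₒ = trace/N = 27/42 = 0.6429
Expected agreement pₑ = Σ (rowᵢ·colᵢ)/N² = (13·10 + 12·13 + 17·19)/42² = 0.3452
κ = (pₒ − pₑ)/(1 − pₑ) = (0.6429 − 0.3452)/(1 − 0.3452) = 0.455

0.455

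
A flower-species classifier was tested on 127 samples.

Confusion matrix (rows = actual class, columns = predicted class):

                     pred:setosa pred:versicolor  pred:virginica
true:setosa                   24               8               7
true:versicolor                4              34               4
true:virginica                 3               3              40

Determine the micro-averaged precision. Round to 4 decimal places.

0.7717

Micro-averaging pools counts across classes: ΣTP=98, ΣFP=29, ΣFN=29.
Micro-precision = TP/(TP+FP) on pooled counts = 0.7717 (equals overall accuracy in single-label multiclass).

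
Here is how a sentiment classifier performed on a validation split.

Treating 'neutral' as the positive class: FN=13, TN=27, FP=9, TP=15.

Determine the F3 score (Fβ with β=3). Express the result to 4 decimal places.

0.5435

Fβ = (1+β²)·TP / ((1+β²)·TP + β²·FN + FP), with β²=9
= 10·15 / (10·15 + 9·13 + 9) = 0.5435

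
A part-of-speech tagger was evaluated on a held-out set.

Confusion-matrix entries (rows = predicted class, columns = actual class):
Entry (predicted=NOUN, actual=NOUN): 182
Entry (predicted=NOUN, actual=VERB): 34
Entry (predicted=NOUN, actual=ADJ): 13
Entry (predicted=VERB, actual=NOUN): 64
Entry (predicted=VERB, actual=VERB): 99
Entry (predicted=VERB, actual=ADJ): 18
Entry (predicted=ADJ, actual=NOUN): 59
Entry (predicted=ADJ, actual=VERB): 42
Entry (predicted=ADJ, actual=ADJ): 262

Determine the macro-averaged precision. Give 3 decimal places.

Per-class precision (TP/(TP+FP)):
  NOUN: TP=182, FP=34+13=47 → 182/229 = 0.7948
  VERB: TP=99, FP=64+18=82 → 99/181 = 0.5470
  ADJ: TP=262, FP=59+42=101 → 262/363 = 0.7218
Macro-precision = mean = (0.7948 + 0.5470 + 0.7218) / 3 = 0.688

0.688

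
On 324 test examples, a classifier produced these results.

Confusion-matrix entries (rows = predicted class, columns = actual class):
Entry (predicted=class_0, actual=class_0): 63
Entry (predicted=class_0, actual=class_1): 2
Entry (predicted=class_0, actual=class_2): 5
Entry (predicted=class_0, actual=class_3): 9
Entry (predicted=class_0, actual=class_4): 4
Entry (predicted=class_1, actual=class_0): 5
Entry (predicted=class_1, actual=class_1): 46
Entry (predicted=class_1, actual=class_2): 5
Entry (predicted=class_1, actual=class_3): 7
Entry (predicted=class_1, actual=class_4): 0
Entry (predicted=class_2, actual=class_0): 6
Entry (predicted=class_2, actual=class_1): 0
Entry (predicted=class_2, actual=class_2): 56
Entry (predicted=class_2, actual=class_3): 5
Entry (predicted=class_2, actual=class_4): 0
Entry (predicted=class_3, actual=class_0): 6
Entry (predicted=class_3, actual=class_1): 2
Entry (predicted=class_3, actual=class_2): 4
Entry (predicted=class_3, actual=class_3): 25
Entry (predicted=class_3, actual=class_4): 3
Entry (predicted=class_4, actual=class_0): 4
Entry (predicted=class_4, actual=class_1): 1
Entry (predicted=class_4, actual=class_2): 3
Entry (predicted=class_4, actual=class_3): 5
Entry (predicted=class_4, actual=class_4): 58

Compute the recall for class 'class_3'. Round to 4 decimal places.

0.4902

Take TP from the diagonal, FP from the rest of the 'class_3' prediction marginal, FN from the rest of the 'class_3' actual marginal.
recall = TP/(TP+FN).
class_3: TP=25, FN=9+7+5+5=26 → 25/51 = 0.49020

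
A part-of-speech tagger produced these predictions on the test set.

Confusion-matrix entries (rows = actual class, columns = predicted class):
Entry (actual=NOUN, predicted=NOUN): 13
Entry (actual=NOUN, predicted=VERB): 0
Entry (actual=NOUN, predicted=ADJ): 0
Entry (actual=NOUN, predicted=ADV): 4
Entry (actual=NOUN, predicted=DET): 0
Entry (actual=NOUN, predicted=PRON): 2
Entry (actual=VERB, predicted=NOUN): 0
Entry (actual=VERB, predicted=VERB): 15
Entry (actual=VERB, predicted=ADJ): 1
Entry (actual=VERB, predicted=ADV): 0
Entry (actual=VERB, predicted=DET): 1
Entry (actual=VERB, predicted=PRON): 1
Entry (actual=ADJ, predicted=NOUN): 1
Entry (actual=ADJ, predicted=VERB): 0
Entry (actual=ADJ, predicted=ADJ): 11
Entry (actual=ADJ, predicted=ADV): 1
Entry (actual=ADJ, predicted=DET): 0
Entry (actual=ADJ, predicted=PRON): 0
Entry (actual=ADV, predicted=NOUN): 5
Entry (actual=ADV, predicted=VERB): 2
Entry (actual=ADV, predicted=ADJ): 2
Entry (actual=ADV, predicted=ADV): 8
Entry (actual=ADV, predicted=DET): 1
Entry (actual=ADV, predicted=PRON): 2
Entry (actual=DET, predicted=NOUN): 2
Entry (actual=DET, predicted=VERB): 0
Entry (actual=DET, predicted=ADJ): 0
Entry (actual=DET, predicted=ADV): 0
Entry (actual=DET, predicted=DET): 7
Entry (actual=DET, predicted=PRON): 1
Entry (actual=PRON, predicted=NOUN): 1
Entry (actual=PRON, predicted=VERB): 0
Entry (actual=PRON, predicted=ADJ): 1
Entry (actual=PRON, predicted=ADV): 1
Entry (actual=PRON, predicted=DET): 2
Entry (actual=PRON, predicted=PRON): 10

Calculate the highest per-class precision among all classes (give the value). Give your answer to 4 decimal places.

0.8824

Per-class precision (TP/(TP+FP)):
  NOUN: TP=13, FP=0+1+5+2+1=9 → 13/22 = 0.59091
  VERB: TP=15, FP=0+0+2+0+0=2 → 15/17 = 0.88235
  ADJ: TP=11, FP=0+1+2+0+1=4 → 11/15 = 0.73333
  ADV: TP=8, FP=4+0+1+0+1=6 → 8/14 = 0.57143
  DET: TP=7, FP=0+1+0+1+2=4 → 7/11 = 0.63636
  PRON: TP=10, FP=2+1+0+2+1=6 → 10/16 = 0.62500
Highest is class 'VERB' with precision = 0.8824.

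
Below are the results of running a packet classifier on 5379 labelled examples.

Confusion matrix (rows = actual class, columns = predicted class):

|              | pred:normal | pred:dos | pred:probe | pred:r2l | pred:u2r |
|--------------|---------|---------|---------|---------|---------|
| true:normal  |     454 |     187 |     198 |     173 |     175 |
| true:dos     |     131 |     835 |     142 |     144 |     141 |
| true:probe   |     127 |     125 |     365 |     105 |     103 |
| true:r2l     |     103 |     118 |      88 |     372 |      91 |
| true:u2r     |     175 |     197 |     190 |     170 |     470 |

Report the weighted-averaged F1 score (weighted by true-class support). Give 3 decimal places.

0.463

Per-class F1 score (2·TP/(2·TP+FP+FN)):
  normal: TP=454, FP=131+127+103+175=536, FN=187+198+173+175=733 → 908/2177 = 0.4171
  dos: TP=835, FP=187+125+118+197=627, FN=131+142+144+141=558 → 1670/2855 = 0.5849
  probe: TP=365, FP=198+142+88+190=618, FN=127+125+105+103=460 → 730/1808 = 0.4038
  r2l: TP=372, FP=173+144+105+170=592, FN=103+118+88+91=400 → 744/1736 = 0.4286
  u2r: TP=470, FP=175+141+103+91=510, FN=175+197+190+170=732 → 940/2182 = 0.4308
Weighted-F1 score = Σ (supportᵢ/N)·F1 scoreᵢ with N=5379: (1187/5379)·0.4171 + (1393/5379)·0.5849 + (825/5379)·0.4038 + (772/5379)·0.4286 + (1202/5379)·0.4308 = 0.463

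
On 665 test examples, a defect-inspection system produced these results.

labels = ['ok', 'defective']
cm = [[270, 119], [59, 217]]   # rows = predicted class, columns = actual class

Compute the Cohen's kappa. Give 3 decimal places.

Observed agreement pₒ = trace/N = 487/665 = 0.7323
Expected agreement pₑ = Σ (rowᵢ·colᵢ)/N² = (329·389 + 336·276)/665² = 0.4991
κ = (pₒ − pₑ)/(1 − pₑ) = (0.7323 − 0.4991)/(1 − 0.4991) = 0.466

0.466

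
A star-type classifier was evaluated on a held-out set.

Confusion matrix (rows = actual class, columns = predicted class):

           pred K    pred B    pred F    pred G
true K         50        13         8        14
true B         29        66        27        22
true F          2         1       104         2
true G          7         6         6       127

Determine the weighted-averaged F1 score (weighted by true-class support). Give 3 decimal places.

0.703

Per-class F1 score (2·TP/(2·TP+FP+FN)):
  K: TP=50, FP=29+2+7=38, FN=13+8+14=35 → 100/173 = 0.5780
  B: TP=66, FP=13+1+6=20, FN=29+27+22=78 → 132/230 = 0.5739
  F: TP=104, FP=8+27+6=41, FN=2+1+2=5 → 208/254 = 0.8189
  G: TP=127, FP=14+22+2=38, FN=7+6+6=19 → 254/311 = 0.8167
Weighted-F1 score = Σ (supportᵢ/N)·F1 scoreᵢ with N=484: (85/484)·0.5780 + (144/484)·0.5739 + (109/484)·0.8189 + (146/484)·0.8167 = 0.703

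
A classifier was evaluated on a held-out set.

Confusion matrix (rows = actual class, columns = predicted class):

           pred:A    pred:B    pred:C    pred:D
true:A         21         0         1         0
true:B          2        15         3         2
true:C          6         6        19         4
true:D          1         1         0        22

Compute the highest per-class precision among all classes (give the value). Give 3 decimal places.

0.826

Per-class precision (TP/(TP+FP)):
  A: TP=21, FP=2+6+1=9 → 21/30 = 0.7000
  B: TP=15, FP=0+6+1=7 → 15/22 = 0.6818
  C: TP=19, FP=1+3+0=4 → 19/23 = 0.8261
  D: TP=22, FP=0+2+4=6 → 22/28 = 0.7857
Highest is class 'C' with precision = 0.826.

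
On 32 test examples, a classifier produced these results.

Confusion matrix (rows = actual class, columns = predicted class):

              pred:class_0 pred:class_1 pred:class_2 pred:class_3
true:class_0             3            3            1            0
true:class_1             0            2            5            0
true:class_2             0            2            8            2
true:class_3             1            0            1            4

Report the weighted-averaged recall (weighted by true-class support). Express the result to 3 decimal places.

0.531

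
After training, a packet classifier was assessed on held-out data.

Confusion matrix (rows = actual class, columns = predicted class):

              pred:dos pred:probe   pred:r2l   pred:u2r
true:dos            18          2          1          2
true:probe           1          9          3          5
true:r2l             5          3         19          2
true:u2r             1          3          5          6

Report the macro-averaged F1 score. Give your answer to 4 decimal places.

0.5827

Per-class F1 score (2·TP/(2·TP+FP+FN)):
  dos: TP=18, FP=1+5+1=7, FN=2+1+2=5 → 36/48 = 0.75000
  probe: TP=9, FP=2+3+3=8, FN=1+3+5=9 → 18/35 = 0.51429
  r2l: TP=19, FP=1+3+5=9, FN=5+3+2=10 → 38/57 = 0.66667
  u2r: TP=6, FP=2+5+2=9, FN=1+3+5=9 → 12/30 = 0.40000
Macro-F1 score = mean = (0.75000 + 0.51429 + 0.66667 + 0.40000) / 4 = 0.5827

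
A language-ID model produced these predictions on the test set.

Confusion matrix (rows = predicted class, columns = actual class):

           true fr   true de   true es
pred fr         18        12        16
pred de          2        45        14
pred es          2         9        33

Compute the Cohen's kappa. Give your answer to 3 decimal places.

Observed agreement pₒ = trace/N = 96/151 = 0.6358
Expected agreement pₑ = Σ (rowᵢ·colᵢ)/N² = (22·46 + 66·61 + 63·44)/151² = 0.3425
κ = (pₒ − pₑ)/(1 − pₑ) = (0.6358 − 0.3425)/(1 − 0.3425) = 0.446

0.446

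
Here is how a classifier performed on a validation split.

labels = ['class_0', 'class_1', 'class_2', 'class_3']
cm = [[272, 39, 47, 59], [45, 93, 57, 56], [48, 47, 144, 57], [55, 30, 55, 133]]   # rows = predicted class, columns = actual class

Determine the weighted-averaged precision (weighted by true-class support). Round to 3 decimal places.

Per-class precision (TP/(TP+FP)):
  class_0: TP=272, FP=39+47+59=145 → 272/417 = 0.6523
  class_1: TP=93, FP=45+57+56=158 → 93/251 = 0.3705
  class_2: TP=144, FP=48+47+57=152 → 144/296 = 0.4865
  class_3: TP=133, FP=55+30+55=140 → 133/273 = 0.4872
Weighted-precision = Σ (supportᵢ/N)·precisionᵢ with N=1237: (420/1237)·0.6523 + (209/1237)·0.3705 + (303/1237)·0.4865 + (305/1237)·0.4872 = 0.523

0.523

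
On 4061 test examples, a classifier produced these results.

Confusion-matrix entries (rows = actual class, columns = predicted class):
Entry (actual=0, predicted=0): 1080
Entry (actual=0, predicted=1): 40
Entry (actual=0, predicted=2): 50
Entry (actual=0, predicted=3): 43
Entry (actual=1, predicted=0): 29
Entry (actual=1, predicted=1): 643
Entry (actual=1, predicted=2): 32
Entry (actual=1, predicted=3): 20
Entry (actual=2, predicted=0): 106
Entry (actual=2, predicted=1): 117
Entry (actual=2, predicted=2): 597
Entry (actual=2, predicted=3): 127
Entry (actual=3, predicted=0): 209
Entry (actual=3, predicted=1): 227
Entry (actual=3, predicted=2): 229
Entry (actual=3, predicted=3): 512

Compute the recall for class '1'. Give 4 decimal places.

Take TP from the diagonal, FP from the rest of the '1' prediction marginal, FN from the rest of the '1' actual marginal.
recall = TP/(TP+FN).
1: TP=643, FN=29+32+20=81 → 643/724 = 0.88812

0.8881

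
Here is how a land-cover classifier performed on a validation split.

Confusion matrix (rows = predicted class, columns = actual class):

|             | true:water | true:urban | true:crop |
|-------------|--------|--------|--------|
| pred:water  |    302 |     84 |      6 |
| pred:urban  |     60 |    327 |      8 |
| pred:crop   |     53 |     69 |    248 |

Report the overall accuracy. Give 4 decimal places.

0.7580

Accuracy = trace / total = (302+327+248=877) / 1157 = 877/1157 = 0.7580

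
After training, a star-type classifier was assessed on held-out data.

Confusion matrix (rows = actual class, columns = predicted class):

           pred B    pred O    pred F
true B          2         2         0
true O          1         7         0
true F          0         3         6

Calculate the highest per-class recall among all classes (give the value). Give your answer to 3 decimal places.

0.875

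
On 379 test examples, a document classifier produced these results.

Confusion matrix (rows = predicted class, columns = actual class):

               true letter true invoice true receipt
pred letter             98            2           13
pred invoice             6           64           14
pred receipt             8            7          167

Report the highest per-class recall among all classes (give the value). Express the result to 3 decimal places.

0.877

Per-class recall (TP/(TP+FN)):
  letter: TP=98, FN=6+8=14 → 98/112 = 0.8750
  invoice: TP=64, FN=2+7=9 → 64/73 = 0.8767
  receipt: TP=167, FN=13+14=27 → 167/194 = 0.8608
Highest is class 'invoice' with recall = 0.877.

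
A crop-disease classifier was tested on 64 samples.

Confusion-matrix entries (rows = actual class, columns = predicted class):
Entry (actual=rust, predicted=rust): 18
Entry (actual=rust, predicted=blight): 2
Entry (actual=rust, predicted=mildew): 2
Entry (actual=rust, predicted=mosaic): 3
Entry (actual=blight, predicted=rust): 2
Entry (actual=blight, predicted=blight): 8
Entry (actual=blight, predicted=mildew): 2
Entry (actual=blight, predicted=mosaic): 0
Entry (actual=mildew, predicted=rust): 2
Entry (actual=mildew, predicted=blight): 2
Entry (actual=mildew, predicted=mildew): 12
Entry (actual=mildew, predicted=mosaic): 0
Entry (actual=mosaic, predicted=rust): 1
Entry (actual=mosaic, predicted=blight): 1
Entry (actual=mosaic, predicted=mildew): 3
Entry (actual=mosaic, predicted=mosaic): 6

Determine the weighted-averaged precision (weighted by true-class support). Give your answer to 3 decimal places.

0.694

Per-class precision (TP/(TP+FP)):
  rust: TP=18, FP=2+2+1=5 → 18/23 = 0.7826
  blight: TP=8, FP=2+2+1=5 → 8/13 = 0.6154
  mildew: TP=12, FP=2+2+3=7 → 12/19 = 0.6316
  mosaic: TP=6, FP=3+0+0=3 → 6/9 = 0.6667
Weighted-precision = Σ (supportᵢ/N)·precisionᵢ with N=64: (25/64)·0.7826 + (12/64)·0.6154 + (16/64)·0.6316 + (11/64)·0.6667 = 0.694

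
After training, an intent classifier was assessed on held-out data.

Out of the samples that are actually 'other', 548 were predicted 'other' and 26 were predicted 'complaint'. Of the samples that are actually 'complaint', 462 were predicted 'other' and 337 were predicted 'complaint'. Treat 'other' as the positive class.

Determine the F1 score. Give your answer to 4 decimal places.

0.6919

Precision = TP/(TP+FP) = 548/1010 = 0.5426
Recall = TP/(TP+FN) = 548/574 = 0.9547
F1 = 2·TP/(2·TP+FP+FN) = 1096/1584 = 0.6919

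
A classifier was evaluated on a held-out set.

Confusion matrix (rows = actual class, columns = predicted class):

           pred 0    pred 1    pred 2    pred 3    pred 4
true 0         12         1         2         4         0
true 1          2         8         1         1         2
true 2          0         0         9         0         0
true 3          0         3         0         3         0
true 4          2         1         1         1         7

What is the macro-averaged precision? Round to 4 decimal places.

0.6338

Per-class precision (TP/(TP+FP)):
  0: TP=12, FP=2+0+0+2=4 → 12/16 = 0.75000
  1: TP=8, FP=1+0+3+1=5 → 8/13 = 0.61538
  2: TP=9, FP=2+1+0+1=4 → 9/13 = 0.69231
  3: TP=3, FP=4+1+0+1=6 → 3/9 = 0.33333
  4: TP=7, FP=0+2+0+0=2 → 7/9 = 0.77778
Macro-precision = mean = (0.75000 + 0.61538 + 0.69231 + 0.33333 + 0.77778) / 5 = 0.6338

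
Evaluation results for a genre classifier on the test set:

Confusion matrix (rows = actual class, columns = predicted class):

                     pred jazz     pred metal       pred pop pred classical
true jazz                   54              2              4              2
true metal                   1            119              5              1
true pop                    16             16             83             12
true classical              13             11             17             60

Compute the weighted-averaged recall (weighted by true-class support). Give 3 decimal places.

0.760

Per-class recall (TP/(TP+FN)):
  jazz: TP=54, FN=2+4+2=8 → 54/62 = 0.8710
  metal: TP=119, FN=1+5+1=7 → 119/126 = 0.9444
  pop: TP=83, FN=16+16+12=44 → 83/127 = 0.6535
  classical: TP=60, FN=13+11+17=41 → 60/101 = 0.5941
Weighted-recall = Σ (supportᵢ/N)·recallᵢ with N=416: (62/416)·0.8710 + (126/416)·0.9444 + (127/416)·0.6535 + (101/416)·0.5941 = 0.760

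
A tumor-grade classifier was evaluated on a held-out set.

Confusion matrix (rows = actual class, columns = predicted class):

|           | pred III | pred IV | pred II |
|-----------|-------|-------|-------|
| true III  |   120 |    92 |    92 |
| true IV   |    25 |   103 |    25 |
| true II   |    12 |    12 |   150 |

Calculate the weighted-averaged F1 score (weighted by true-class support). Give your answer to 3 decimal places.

0.577

Per-class F1 score (2·TP/(2·TP+FP+FN)):
  III: TP=120, FP=25+12=37, FN=92+92=184 → 240/461 = 0.5206
  IV: TP=103, FP=92+12=104, FN=25+25=50 → 206/360 = 0.5722
  II: TP=150, FP=92+25=117, FN=12+12=24 → 300/441 = 0.6803
Weighted-F1 score = Σ (supportᵢ/N)·F1 scoreᵢ with N=631: (304/631)·0.5206 + (153/631)·0.5722 + (174/631)·0.6803 = 0.577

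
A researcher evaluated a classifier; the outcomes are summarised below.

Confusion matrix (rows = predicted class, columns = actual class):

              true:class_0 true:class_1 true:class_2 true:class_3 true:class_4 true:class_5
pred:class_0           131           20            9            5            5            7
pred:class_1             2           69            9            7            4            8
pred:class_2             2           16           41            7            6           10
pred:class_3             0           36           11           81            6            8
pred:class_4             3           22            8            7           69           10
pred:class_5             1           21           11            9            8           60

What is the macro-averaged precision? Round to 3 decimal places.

0.605

Per-class precision (TP/(TP+FP)):
  class_0: TP=131, FP=20+9+5+5+7=46 → 131/177 = 0.7401
  class_1: TP=69, FP=2+9+7+4+8=30 → 69/99 = 0.6970
  class_2: TP=41, FP=2+16+7+6+10=41 → 41/82 = 0.5000
  class_3: TP=81, FP=0+36+11+6+8=61 → 81/142 = 0.5704
  class_4: TP=69, FP=3+22+8+7+10=50 → 69/119 = 0.5798
  class_5: TP=60, FP=1+21+11+9+8=50 → 60/110 = 0.5455
Macro-precision = mean = (0.7401 + 0.6970 + 0.5000 + 0.5704 + 0.5798 + 0.5455) / 6 = 0.605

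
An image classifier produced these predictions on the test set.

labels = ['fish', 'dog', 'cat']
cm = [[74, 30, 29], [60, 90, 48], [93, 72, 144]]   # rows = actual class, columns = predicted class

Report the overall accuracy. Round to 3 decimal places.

Accuracy = trace / total = (74+90+144=308) / 640 = 308/640 = 0.481

0.481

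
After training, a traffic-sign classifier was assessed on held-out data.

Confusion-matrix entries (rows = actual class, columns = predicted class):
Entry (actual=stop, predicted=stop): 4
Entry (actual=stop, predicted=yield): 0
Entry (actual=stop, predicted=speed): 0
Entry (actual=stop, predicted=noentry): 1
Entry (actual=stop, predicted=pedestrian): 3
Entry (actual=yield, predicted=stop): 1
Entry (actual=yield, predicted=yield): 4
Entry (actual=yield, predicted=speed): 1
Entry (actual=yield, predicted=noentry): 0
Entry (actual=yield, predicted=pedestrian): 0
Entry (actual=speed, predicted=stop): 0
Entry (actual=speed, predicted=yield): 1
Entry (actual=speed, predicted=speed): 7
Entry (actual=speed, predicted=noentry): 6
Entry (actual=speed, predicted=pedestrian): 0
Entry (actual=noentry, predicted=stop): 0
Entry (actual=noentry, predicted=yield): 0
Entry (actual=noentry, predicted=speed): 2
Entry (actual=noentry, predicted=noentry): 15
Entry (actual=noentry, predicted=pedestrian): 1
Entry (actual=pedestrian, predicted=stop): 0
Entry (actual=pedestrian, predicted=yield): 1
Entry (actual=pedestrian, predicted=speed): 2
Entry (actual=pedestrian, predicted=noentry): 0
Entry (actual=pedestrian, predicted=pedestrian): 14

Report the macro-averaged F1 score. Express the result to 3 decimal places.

Per-class F1 score (2·TP/(2·TP+FP+FN)):
  stop: TP=4, FP=1+0+0+0=1, FN=0+0+1+3=4 → 8/13 = 0.6154
  yield: TP=4, FP=0+1+0+1=2, FN=1+1+0+0=2 → 8/12 = 0.6667
  speed: TP=7, FP=0+1+2+2=5, FN=0+1+6+0=7 → 14/26 = 0.5385
  noentry: TP=15, FP=1+0+6+0=7, FN=0+0+2+1=3 → 30/40 = 0.7500
  pedestrian: TP=14, FP=3+0+0+1=4, FN=0+1+2+0=3 → 28/35 = 0.8000
Macro-F1 score = mean = (0.6154 + 0.6667 + 0.5385 + 0.7500 + 0.8000) / 5 = 0.674

0.674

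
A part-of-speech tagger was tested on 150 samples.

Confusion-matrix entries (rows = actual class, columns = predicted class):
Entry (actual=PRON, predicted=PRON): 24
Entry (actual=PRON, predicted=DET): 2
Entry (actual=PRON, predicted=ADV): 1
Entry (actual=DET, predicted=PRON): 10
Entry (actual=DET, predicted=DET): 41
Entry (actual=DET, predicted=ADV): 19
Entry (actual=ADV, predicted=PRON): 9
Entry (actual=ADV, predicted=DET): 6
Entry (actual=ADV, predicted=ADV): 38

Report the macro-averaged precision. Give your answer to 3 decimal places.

0.683

Per-class precision (TP/(TP+FP)):
  PRON: TP=24, FP=10+9=19 → 24/43 = 0.5581
  DET: TP=41, FP=2+6=8 → 41/49 = 0.8367
  ADV: TP=38, FP=1+19=20 → 38/58 = 0.6552
Macro-precision = mean = (0.5581 + 0.8367 + 0.6552) / 3 = 0.683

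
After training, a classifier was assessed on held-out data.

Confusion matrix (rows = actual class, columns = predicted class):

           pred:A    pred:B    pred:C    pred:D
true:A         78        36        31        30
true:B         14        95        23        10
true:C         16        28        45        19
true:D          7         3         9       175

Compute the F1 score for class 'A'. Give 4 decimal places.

0.5379

Treat 'A' as positive and all other classes as negative.
F1 score = 2·TP/(2·TP+FP+FN).
A: TP=78, FP=14+16+7=37, FN=36+31+30=97 → 156/290 = 0.53793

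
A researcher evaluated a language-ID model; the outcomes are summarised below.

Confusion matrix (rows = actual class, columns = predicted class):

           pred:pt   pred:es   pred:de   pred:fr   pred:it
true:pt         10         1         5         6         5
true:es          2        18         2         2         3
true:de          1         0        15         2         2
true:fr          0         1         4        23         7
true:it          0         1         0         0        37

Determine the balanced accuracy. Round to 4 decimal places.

0.6836

Balanced accuracy = mean of per-class recall.
  pt: recall = 10/27 = 0.37037
  es: recall = 18/27 = 0.66667
  de: recall = 15/20 = 0.75000
  fr: recall = 23/35 = 0.65714
  it: recall = 37/38 = 0.97368
Mean = (0.37037 + 0.66667 + 0.75000 + 0.65714 + 0.97368) / 5 = 0.6836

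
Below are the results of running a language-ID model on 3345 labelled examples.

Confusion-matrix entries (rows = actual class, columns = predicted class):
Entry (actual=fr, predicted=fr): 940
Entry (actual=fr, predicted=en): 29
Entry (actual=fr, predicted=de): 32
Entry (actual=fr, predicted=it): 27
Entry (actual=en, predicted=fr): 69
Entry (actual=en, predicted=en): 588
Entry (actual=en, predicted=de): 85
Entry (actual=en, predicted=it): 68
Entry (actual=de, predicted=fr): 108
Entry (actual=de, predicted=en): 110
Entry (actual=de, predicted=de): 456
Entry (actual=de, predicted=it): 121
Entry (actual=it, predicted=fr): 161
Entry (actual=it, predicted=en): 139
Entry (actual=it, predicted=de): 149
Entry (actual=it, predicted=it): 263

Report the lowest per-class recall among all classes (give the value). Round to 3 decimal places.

Per-class recall (TP/(TP+FN)):
  fr: TP=940, FN=29+32+27=88 → 940/1028 = 0.9144
  en: TP=588, FN=69+85+68=222 → 588/810 = 0.7259
  de: TP=456, FN=108+110+121=339 → 456/795 = 0.5736
  it: TP=263, FN=161+139+149=449 → 263/712 = 0.3694
Lowest is class 'it' with recall = 0.369.

0.369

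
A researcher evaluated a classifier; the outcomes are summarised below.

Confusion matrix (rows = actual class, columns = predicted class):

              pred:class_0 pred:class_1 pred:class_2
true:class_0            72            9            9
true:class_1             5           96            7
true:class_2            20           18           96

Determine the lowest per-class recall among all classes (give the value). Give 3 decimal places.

Per-class recall (TP/(TP+FN)):
  class_0: TP=72, FN=9+9=18 → 72/90 = 0.8000
  class_1: TP=96, FN=5+7=12 → 96/108 = 0.8889
  class_2: TP=96, FN=20+18=38 → 96/134 = 0.7164
Lowest is class 'class_2' with recall = 0.716.

0.716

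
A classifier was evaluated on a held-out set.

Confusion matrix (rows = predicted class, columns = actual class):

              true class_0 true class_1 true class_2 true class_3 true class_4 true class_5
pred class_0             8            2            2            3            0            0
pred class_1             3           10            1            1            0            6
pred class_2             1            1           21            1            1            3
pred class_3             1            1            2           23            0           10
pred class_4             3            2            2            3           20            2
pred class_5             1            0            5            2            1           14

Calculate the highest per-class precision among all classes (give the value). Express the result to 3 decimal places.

0.750

Per-class precision (TP/(TP+FP)):
  class_0: TP=8, FP=2+2+3+0+0=7 → 8/15 = 0.5333
  class_1: TP=10, FP=3+1+1+0+6=11 → 10/21 = 0.4762
  class_2: TP=21, FP=1+1+1+1+3=7 → 21/28 = 0.7500
  class_3: TP=23, FP=1+1+2+0+10=14 → 23/37 = 0.6216
  class_4: TP=20, FP=3+2+2+3+2=12 → 20/32 = 0.6250
  class_5: TP=14, FP=1+0+5+2+1=9 → 14/23 = 0.6087
Highest is class 'class_2' with precision = 0.750.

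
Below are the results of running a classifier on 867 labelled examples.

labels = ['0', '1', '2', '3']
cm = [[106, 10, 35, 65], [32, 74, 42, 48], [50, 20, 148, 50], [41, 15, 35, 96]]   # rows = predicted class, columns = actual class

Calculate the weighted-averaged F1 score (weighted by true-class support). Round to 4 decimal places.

Per-class F1 score (2·TP/(2·TP+FP+FN)):
  0: TP=106, FP=10+35+65=110, FN=32+50+41=123 → 212/445 = 0.47640
  1: TP=74, FP=32+42+48=122, FN=10+20+15=45 → 148/315 = 0.46984
  2: TP=148, FP=50+20+50=120, FN=35+42+35=112 → 296/528 = 0.56061
  3: TP=96, FP=41+15+35=91, FN=65+48+50=163 → 192/446 = 0.43049
Weighted-F1 score = Σ (supportᵢ/N)·F1 scoreᵢ with N=867: (229/867)·0.47640 + (119/867)·0.46984 + (260/867)·0.56061 + (259/867)·0.43049 = 0.4870

0.4870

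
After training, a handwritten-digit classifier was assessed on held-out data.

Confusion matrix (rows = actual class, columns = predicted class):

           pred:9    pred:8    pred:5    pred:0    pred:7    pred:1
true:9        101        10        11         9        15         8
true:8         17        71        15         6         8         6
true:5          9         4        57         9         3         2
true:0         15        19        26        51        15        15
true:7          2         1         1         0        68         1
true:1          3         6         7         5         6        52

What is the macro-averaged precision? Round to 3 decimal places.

Per-class precision (TP/(TP+FP)):
  9: TP=101, FP=17+9+15+2+3=46 → 101/147 = 0.6871
  8: TP=71, FP=10+4+19+1+6=40 → 71/111 = 0.6396
  5: TP=57, FP=11+15+26+1+7=60 → 57/117 = 0.4872
  0: TP=51, FP=9+6+9+0+5=29 → 51/80 = 0.6375
  7: TP=68, FP=15+8+3+15+6=47 → 68/115 = 0.5913
  1: TP=52, FP=8+6+2+15+1=32 → 52/84 = 0.6190
Macro-precision = mean = (0.6871 + 0.6396 + 0.4872 + 0.6375 + 0.5913 + 0.6190) / 6 = 0.610

0.610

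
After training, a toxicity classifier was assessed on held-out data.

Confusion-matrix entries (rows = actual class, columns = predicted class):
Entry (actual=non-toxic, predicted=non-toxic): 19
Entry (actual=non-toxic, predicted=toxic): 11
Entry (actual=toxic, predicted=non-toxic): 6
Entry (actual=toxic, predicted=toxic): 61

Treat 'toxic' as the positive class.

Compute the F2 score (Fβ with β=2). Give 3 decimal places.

0.897

Fβ = (1+β²)·TP / ((1+β²)·TP + β²·FN + FP), with β²=4
= 5·61 / (5·61 + 4·6 + 11) = 0.897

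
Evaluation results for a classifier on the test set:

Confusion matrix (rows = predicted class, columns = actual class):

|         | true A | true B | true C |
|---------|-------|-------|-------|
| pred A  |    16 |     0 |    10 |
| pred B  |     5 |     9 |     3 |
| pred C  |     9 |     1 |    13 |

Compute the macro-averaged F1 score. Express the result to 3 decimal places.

0.590

Per-class F1 score (2·TP/(2·TP+FP+FN)):
  A: TP=16, FP=0+10=10, FN=5+9=14 → 32/56 = 0.5714
  B: TP=9, FP=5+3=8, FN=0+1=1 → 18/27 = 0.6667
  C: TP=13, FP=9+1=10, FN=10+3=13 → 26/49 = 0.5306
Macro-F1 score = mean = (0.5714 + 0.6667 + 0.5306) / 3 = 0.590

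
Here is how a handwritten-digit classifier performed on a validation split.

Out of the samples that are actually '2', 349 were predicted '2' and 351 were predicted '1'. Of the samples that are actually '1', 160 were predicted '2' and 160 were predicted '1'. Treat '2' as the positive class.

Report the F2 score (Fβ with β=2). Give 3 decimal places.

Fβ = (1+β²)·TP / ((1+β²)·TP + β²·FN + FP), with β²=4
= 5·349 / (5·349 + 4·351 + 160) = 0.527

0.527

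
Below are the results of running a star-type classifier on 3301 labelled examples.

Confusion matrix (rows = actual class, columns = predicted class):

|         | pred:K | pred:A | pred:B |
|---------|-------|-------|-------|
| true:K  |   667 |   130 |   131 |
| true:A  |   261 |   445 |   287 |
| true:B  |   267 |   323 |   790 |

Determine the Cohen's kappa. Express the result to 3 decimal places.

0.361

Observed agreement pₒ = trace/N = 1902/3301 = 0.5762
Expected agreement pₑ = Σ (rowᵢ·colᵢ)/N² = (928·1195 + 993·898 + 1380·1208)/3301² = 0.3366
κ = (pₒ − pₑ)/(1 − pₑ) = (0.5762 − 0.3366)/(1 − 0.3366) = 0.361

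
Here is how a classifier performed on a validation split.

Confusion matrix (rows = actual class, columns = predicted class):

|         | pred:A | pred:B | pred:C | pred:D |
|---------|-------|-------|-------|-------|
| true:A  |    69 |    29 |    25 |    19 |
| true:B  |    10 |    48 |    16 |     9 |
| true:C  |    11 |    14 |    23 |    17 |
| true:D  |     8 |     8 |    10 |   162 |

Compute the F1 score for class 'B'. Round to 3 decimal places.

One-vs-rest for 'B': TP = diagonal; FP = other classes predicted 'B'; FN = 'B' predicted as other.
F1 score = 2·TP/(2·TP+FP+FN).
B: TP=48, FP=29+14+8=51, FN=10+16+9=35 → 96/182 = 0.5275

0.527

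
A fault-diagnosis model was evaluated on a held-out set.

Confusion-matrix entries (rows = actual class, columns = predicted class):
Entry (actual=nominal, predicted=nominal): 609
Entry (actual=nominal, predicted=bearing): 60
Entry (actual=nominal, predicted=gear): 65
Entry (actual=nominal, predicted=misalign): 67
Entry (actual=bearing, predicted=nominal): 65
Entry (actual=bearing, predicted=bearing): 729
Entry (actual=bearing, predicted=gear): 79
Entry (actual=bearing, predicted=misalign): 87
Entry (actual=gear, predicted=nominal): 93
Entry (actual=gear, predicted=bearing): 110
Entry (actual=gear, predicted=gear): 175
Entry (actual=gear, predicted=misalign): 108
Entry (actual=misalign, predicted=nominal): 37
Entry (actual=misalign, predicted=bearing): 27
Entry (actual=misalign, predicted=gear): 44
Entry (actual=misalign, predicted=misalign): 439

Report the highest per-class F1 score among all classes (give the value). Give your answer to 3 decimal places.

0.773

Per-class F1 score (2·TP/(2·TP+FP+FN)):
  nominal: TP=609, FP=65+93+37=195, FN=60+65+67=192 → 1218/1605 = 0.7589
  bearing: TP=729, FP=60+110+27=197, FN=65+79+87=231 → 1458/1886 = 0.7731
  gear: TP=175, FP=65+79+44=188, FN=93+110+108=311 → 350/849 = 0.4122
  misalign: TP=439, FP=67+87+108=262, FN=37+27+44=108 → 878/1248 = 0.7035
Highest is class 'bearing' with F1 score = 0.773.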